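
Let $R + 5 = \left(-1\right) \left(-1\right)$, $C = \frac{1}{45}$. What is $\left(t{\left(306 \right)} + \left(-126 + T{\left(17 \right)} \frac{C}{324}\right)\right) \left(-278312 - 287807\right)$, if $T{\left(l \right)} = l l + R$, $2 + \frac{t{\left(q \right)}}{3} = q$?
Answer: $- \frac{432521143309}{972} \approx -4.4498 \cdot 10^{8}$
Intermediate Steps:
$C = \frac{1}{45} \approx 0.022222$
$R = -4$ ($R = -5 - -1 = -5 + 1 = -4$)
$t{\left(q \right)} = -6 + 3 q$
$T{\left(l \right)} = -4 + l^{2}$ ($T{\left(l \right)} = l l - 4 = l^{2} - 4 = -4 + l^{2}$)
$\left(t{\left(306 \right)} + \left(-126 + T{\left(17 \right)} \frac{C}{324}\right)\right) \left(-278312 - 287807\right) = \left(\left(-6 + 3 \cdot 306\right) - \left(126 - \left(-4 + 17^{2}\right) \frac{1}{45 \cdot 324}\right)\right) \left(-278312 - 287807\right) = \left(\left(-6 + 918\right) - \left(126 - \left(-4 + 289\right) \frac{1}{45} \cdot \frac{1}{324}\right)\right) \left(-566119\right) = \left(912 + \left(-126 + 285 \cdot \frac{1}{14580}\right)\right) \left(-566119\right) = \left(912 + \left(-126 + \frac{19}{972}\right)\right) \left(-566119\right) = \left(912 - \frac{122453}{972}\right) \left(-566119\right) = \frac{764011}{972} \left(-566119\right) = - \frac{432521143309}{972}$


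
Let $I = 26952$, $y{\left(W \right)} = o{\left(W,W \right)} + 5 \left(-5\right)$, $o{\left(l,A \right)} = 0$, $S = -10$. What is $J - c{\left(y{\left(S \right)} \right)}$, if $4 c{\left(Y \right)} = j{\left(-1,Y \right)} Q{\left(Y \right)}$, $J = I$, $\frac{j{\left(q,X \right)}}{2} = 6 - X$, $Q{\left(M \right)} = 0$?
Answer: $26952$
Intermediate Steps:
$y{\left(W \right)} = -25$ ($y{\left(W \right)} = 0 + 5 \left(-5\right) = 0 - 25 = -25$)
$j{\left(q,X \right)} = 12 - 2 X$ ($j{\left(q,X \right)} = 2 \left(6 - X\right) = 12 - 2 X$)
$J = 26952$
$c{\left(Y \right)} = 0$ ($c{\left(Y \right)} = \frac{\left(12 - 2 Y\right) 0}{4} = \frac{1}{4} \cdot 0 = 0$)
$J - c{\left(y{\left(S \right)} \right)} = 26952 - 0 = 26952 + 0 = 26952$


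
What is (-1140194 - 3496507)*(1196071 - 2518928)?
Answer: 6133692374757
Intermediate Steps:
(-1140194 - 3496507)*(1196071 - 2518928) = -4636701*(-1322857) = 6133692374757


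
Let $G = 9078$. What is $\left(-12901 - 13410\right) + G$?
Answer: $-17233$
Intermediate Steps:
$\left(-12901 - 13410\right) + G = \left(-12901 - 13410\right) + 9078 = -26311 + 9078 = -17233$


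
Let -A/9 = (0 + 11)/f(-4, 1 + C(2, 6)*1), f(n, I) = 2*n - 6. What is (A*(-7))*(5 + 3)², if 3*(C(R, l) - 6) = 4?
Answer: -3168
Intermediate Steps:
C(R, l) = 22/3 (C(R, l) = 6 + (⅓)*4 = 6 + 4/3 = 22/3)
f(n, I) = -6 + 2*n
A = 99/14 (A = -9*(0 + 11)/(-6 + 2*(-4)) = -99/(-6 - 8) = -99/(-14) = -99*(-1)/14 = -9*(-11/14) = 99/14 ≈ 7.0714)
(A*(-7))*(5 + 3)² = ((99/14)*(-7))*(5 + 3)² = -99/2*8² = -99/2*64 = -3168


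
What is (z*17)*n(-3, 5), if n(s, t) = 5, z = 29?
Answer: 2465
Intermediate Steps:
(z*17)*n(-3, 5) = (29*17)*5 = 493*5 = 2465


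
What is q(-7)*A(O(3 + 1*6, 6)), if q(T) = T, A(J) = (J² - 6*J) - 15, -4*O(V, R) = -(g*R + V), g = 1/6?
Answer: 665/4 ≈ 166.25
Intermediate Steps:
g = ⅙ ≈ 0.16667
O(V, R) = V/4 + R/24 (O(V, R) = -(-1)*(R/6 + V)/4 = -(-1)*(V + R/6)/4 = -(-V - R/6)/4 = V/4 + R/24)
A(J) = -15 + J² - 6*J
q(-7)*A(O(3 + 1*6, 6)) = -7*(-15 + ((3 + 1*6)/4 + (1/24)*6)² - 6*((3 + 1*6)/4 + (1/24)*6)) = -7*(-15 + ((3 + 6)/4 + ¼)² - 6*((3 + 6)/4 + ¼)) = -7*(-15 + ((¼)*9 + ¼)² - 6*((¼)*9 + ¼)) = -7*(-15 + (9/4 + ¼)² - 6*(9/4 + ¼)) = -7*(-15 + (5/2)² - 6*5/2) = -7*(-15 + 25/4 - 15) = -7*(-95/4) = 665/4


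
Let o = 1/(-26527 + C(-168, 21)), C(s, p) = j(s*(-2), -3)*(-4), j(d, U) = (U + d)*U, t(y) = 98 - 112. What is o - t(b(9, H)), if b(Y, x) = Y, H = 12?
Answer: 315433/22531 ≈ 14.000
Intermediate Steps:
t(y) = -14
j(d, U) = U*(U + d)
C(s, p) = -36 - 24*s (C(s, p) = -3*(-3 + s*(-2))*(-4) = -3*(-3 - 2*s)*(-4) = (9 + 6*s)*(-4) = -36 - 24*s)
o = -1/22531 (o = 1/(-26527 + (-36 - 24*(-168))) = 1/(-26527 + (-36 + 4032)) = 1/(-26527 + 3996) = 1/(-22531) = -1/22531 ≈ -4.4383e-5)
o - t(b(9, H)) = -1/22531 - 1*(-14) = -1/22531 + 14 = 315433/22531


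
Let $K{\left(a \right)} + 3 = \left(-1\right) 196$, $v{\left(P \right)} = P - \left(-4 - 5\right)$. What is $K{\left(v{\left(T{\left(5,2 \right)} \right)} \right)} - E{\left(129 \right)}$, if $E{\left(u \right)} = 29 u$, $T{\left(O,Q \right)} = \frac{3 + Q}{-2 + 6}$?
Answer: $-3940$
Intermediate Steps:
$T{\left(O,Q \right)} = \frac{3}{4} + \frac{Q}{4}$ ($T{\left(O,Q \right)} = \frac{3 + Q}{4} = \left(3 + Q\right) \frac{1}{4} = \frac{3}{4} + \frac{Q}{4}$)
$v{\left(P \right)} = 9 + P$ ($v{\left(P \right)} = P - -9 = P + 9 = 9 + P$)
$K{\left(a \right)} = -199$ ($K{\left(a \right)} = -3 - 196 = -199$)
$K{\left(v{\left(T{\left(5,2 \right)} \right)} \right)} - E{\left(129 \right)} = -199 - 29 \cdot 129 = -199 - 3741 = -3940$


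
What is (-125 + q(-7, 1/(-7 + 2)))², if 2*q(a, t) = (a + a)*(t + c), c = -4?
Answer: 228484/25 ≈ 9139.4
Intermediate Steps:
q(a, t) = a*(-4 + t) (q(a, t) = ((a + a)*(t - 4))/2 = ((2*a)*(-4 + t))/2 = (2*a*(-4 + t))/2 = a*(-4 + t))
(-125 + q(-7, 1/(-7 + 2)))² = (-125 - 7*(-4 + 1/(-7 + 2)))² = (-125 - 7*(-4 + 1/(-5)))² = (-125 - 7*(-4 - ⅕))² = (-125 - 7*(-21/5))² = (-125 + 147/5)² = (-478/5)² = 228484/25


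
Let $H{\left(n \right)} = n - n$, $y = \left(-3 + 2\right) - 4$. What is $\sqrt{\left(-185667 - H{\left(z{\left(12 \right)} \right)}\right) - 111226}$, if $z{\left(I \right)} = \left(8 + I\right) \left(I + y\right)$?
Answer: $i \sqrt{296893} \approx 544.88 i$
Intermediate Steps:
$y = -5$ ($y = -1 - 4 = -5$)
$z{\left(I \right)} = \left(-5 + I\right) \left(8 + I\right)$ ($z{\left(I \right)} = \left(8 + I\right) \left(I - 5\right) = \left(8 + I\right) \left(-5 + I\right) = \left(-5 + I\right) \left(8 + I\right)$)
$H{\left(n \right)} = 0$
$\sqrt{\left(-185667 - H{\left(z{\left(12 \right)} \right)}\right) - 111226} = \sqrt{\left(-185667 - 0\right) - 111226} = \sqrt{\left(-185667 + 0\right) - 111226} = \sqrt{-185667 - 111226} = \sqrt{-296893} = i \sqrt{296893}$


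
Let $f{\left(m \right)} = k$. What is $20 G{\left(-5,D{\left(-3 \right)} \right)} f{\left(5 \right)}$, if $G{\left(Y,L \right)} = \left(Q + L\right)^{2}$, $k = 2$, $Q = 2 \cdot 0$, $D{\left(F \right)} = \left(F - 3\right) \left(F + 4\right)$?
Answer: $1440$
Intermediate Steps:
$D{\left(F \right)} = \left(-3 + F\right) \left(4 + F\right)$
$Q = 0$
$f{\left(m \right)} = 2$
$G{\left(Y,L \right)} = L^{2}$ ($G{\left(Y,L \right)} = \left(0 + L\right)^{2} = L^{2}$)
$20 G{\left(-5,D{\left(-3 \right)} \right)} f{\left(5 \right)} = 20 \left(-12 - 3 + \left(-3\right)^{2}\right)^{2} \cdot 2 = 20 \left(-12 - 3 + 9\right)^{2} \cdot 2 = 20 \left(-6\right)^{2} \cdot 2 = 20 \cdot 36 \cdot 2 = 720 \cdot 2 = 1440$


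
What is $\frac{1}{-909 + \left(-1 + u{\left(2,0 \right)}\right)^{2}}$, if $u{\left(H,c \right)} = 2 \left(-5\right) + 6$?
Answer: $- \frac{1}{884} \approx -0.0011312$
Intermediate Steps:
$u{\left(H,c \right)} = -4$ ($u{\left(H,c \right)} = -10 + 6 = -4$)
$\frac{1}{-909 + \left(-1 + u{\left(2,0 \right)}\right)^{2}} = \frac{1}{-909 + \left(-1 - 4\right)^{2}} = \frac{1}{-909 + \left(-5\right)^{2}} = \frac{1}{-909 + 25} = \frac{1}{-884} = - \frac{1}{884}$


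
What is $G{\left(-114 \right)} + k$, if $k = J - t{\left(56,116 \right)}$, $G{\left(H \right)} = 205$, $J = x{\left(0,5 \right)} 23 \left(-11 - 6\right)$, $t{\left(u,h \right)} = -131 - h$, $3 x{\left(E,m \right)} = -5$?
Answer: $\frac{3311}{3} \approx 1103.7$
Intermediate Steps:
$x{\left(E,m \right)} = - \frac{5}{3}$ ($x{\left(E,m \right)} = \frac{1}{3} \left(-5\right) = - \frac{5}{3}$)
$J = \frac{1955}{3}$ ($J = \left(- \frac{5}{3}\right) 23 \left(-11 - 6\right) = - \frac{115 \left(-11 - 6\right)}{3} = \left(- \frac{115}{3}\right) \left(-17\right) = \frac{1955}{3} \approx 651.67$)
$k = \frac{2696}{3}$ ($k = \frac{1955}{3} - \left(-131 - 116\right) = \frac{1955}{3} - -247 = \frac{1955}{3} + 247 = \frac{2696}{3} \approx 898.67$)
$G{\left(-114 \right)} + k = 205 + \frac{2696}{3} = \frac{3311}{3}$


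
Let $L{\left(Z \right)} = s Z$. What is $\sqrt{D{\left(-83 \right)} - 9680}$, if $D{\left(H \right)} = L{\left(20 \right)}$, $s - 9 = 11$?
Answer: $8 i \sqrt{145} \approx 96.333 i$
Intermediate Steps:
$s = 20$ ($s = 9 + 11 = 20$)
$L{\left(Z \right)} = 20 Z$
$D{\left(H \right)} = 400$ ($D{\left(H \right)} = 20 \cdot 20 = 400$)
$\sqrt{D{\left(-83 \right)} - 9680} = \sqrt{400 - 9680} = \sqrt{-9280} = 8 i \sqrt{145}$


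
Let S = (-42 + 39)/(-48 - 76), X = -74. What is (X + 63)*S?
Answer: -33/124 ≈ -0.26613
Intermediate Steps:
S = 3/124 (S = -3/(-124) = -3*(-1/124) = 3/124 ≈ 0.024194)
(X + 63)*S = (-74 + 63)*(3/124) = -11*3/124 = -33/124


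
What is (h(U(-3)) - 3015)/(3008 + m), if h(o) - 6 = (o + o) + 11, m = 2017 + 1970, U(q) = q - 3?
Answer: -602/1399 ≈ -0.43031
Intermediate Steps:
U(q) = -3 + q
m = 3987
h(o) = 17 + 2*o (h(o) = 6 + ((o + o) + 11) = 6 + (2*o + 11) = 6 + (11 + 2*o) = 17 + 2*o)
(h(U(-3)) - 3015)/(3008 + m) = ((17 + 2*(-3 - 3)) - 3015)/(3008 + 3987) = ((17 + 2*(-6)) - 3015)/6995 = ((17 - 12) - 3015)*(1/6995) = (5 - 3015)*(1/6995) = -3010*1/6995 = -602/1399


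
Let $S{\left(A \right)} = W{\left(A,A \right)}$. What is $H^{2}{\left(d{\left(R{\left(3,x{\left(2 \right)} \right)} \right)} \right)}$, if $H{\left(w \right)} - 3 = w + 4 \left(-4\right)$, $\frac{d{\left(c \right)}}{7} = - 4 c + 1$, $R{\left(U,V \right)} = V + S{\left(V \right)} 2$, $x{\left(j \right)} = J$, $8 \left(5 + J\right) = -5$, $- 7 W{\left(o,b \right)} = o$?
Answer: $\frac{45369}{4} \approx 11342.0$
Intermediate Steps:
$W{\left(o,b \right)} = - \frac{o}{7}$
$S{\left(A \right)} = - \frac{A}{7}$
$J = - \frac{45}{8}$ ($J = -5 + \frac{1}{8} \left(-5\right) = -5 - \frac{5}{8} = - \frac{45}{8} \approx -5.625$)
$x{\left(j \right)} = - \frac{45}{8}$
$R{\left(U,V \right)} = \frac{5 V}{7}$ ($R{\left(U,V \right)} = V + - \frac{V}{7} \cdot 2 = V - \frac{2 V}{7} = \frac{5 V}{7}$)
$d{\left(c \right)} = 7 - 28 c$ ($d{\left(c \right)} = 7 \left(- 4 c + 1\right) = 7 \left(1 - 4 c\right) = 7 - 28 c$)
$H{\left(w \right)} = -13 + w$ ($H{\left(w \right)} = 3 + \left(w + 4 \left(-4\right)\right) = 3 + \left(w - 16\right) = 3 + \left(-16 + w\right) = -13 + w$)
$H^{2}{\left(d{\left(R{\left(3,x{\left(2 \right)} \right)} \right)} \right)} = \left(-13 - \left(-7 + 28 \cdot \frac{5}{7} \left(- \frac{45}{8}\right)\right)\right)^{2} = \left(-13 + \left(7 - - \frac{225}{2}\right)\right)^{2} = \left(-13 + \left(7 + \frac{225}{2}\right)\right)^{2} = \left(-13 + \frac{239}{2}\right)^{2} = \left(\frac{213}{2}\right)^{2} = \frac{45369}{4}$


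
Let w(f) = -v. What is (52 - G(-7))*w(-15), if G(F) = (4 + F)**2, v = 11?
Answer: -473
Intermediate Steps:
w(f) = -11 (w(f) = -1*11 = -11)
(52 - G(-7))*w(-15) = (52 - (4 - 7)**2)*(-11) = (52 - 1*(-3)**2)*(-11) = (52 - 1*9)*(-11) = (52 - 9)*(-11) = 43*(-11) = -473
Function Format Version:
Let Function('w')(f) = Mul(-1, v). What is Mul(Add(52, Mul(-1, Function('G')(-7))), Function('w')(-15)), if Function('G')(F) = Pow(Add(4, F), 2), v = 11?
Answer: -473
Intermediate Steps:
Function('w')(f) = -11 (Function('w')(f) = Mul(-1, 11) = -11)
Mul(Add(52, Mul(-1, Function('G')(-7))), Function('w')(-15)) = Mul(Add(52, Mul(-1, Pow(Add(4, -7), 2))), -11) = Mul(Add(52, Mul(-1, Pow(-3, 2))), -11) = Mul(Add(52, Mul(-1, 9)), -11) = Mul(Add(52, -9), -11) = Mul(43, -11) = -473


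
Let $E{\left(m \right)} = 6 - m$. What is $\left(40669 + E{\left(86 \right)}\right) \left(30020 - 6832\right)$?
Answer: $941177732$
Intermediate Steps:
$\left(40669 + E{\left(86 \right)}\right) \left(30020 - 6832\right) = \left(40669 + \left(6 - 86\right)\right) \left(30020 - 6832\right) = \left(40669 + \left(6 - 86\right)\right) 23188 = \left(40669 - 80\right) 23188 = 40589 \cdot 23188 = 941177732$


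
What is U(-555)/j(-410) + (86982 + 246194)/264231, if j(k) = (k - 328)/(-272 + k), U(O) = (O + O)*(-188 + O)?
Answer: 8256731252086/10833471 ≈ 7.6215e+5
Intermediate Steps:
U(O) = 2*O*(-188 + O) (U(O) = (2*O)*(-188 + O) = 2*O*(-188 + O))
j(k) = (-328 + k)/(-272 + k)
U(-555)/j(-410) + (86982 + 246194)/264231 = (2*(-555)*(-188 - 555))/(((-328 - 410)/(-272 - 410))) + (86982 + 246194)/264231 = (2*(-555)*(-743))/((-738/(-682))) + 333176*(1/264231) = 824730/((-1/682*(-738))) + 333176/264231 = 824730/(369/341) + 333176/264231 = 824730*(341/369) + 333176/264231 = 93744310/123 + 333176/264231 = 8256731252086/10833471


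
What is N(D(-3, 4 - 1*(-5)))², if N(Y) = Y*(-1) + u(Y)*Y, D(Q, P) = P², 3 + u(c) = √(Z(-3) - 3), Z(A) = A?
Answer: 65610 - 52488*I*√6 ≈ 65610.0 - 1.2857e+5*I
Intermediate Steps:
u(c) = -3 + I*√6 (u(c) = -3 + √(-3 - 3) = -3 + √(-6) = -3 + I*√6)
N(Y) = -Y + Y*(-3 + I*√6) (N(Y) = Y*(-1) + (-3 + I*√6)*Y = -Y + Y*(-3 + I*√6))
N(D(-3, 4 - 1*(-5)))² = ((4 - 1*(-5))²*(-4 + I*√6))² = ((4 + 5)²*(-4 + I*√6))² = (9²*(-4 + I*√6))² = (81*(-4 + I*√6))² = (-324 + 81*I*√6)²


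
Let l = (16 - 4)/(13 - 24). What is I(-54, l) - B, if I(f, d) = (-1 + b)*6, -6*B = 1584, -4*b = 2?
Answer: 255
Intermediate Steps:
b = -½ (b = -¼*2 = -½ ≈ -0.50000)
B = -264 (B = -⅙*1584 = -264)
l = -12/11 (l = 12/(-11) = 12*(-1/11) = -12/11 ≈ -1.0909)
I(f, d) = -9 (I(f, d) = (-1 - ½)*6 = -3/2*6 = -9)
I(-54, l) - B = -9 - 1*(-264) = -9 + 264 = 255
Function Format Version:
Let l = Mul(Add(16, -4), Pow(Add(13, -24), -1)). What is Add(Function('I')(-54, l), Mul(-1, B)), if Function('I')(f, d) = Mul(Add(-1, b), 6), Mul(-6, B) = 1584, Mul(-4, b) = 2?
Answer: 255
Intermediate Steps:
b = Rational(-1, 2) (b = Mul(Rational(-1, 4), 2) = Rational(-1, 2) ≈ -0.50000)
B = -264 (B = Mul(Rational(-1, 6), 1584) = -264)
l = Rational(-12, 11) (l = Mul(12, Pow(-11, -1)) = Mul(12, Rational(-1, 11)) = Rational(-12, 11) ≈ -1.0909)
Function('I')(f, d) = -9 (Function('I')(f, d) = Mul(Add(-1, Rational(-1, 2)), 6) = Mul(Rational(-3, 2), 6) = -9)
Add(Function('I')(-54, l), Mul(-1, B)) = Add(-9, Mul(-1, -264)) = Add(-9, 264) = 255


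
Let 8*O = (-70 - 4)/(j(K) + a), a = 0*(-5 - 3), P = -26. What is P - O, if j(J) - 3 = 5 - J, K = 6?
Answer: -171/8 ≈ -21.375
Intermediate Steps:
a = 0 (a = 0*(-8) = 0)
j(J) = 8 - J (j(J) = 3 + (5 - J) = 8 - J)
O = -37/8 (O = ((-70 - 4)/((8 - 1*6) + 0))/8 = (-74/((8 - 6) + 0))/8 = (-74/(2 + 0))/8 = (-74/2)/8 = (-74*½)/8 = (⅛)*(-37) = -37/8 ≈ -4.6250)
P - O = -26 - 1*(-37/8) = -26 + 37/8 = -171/8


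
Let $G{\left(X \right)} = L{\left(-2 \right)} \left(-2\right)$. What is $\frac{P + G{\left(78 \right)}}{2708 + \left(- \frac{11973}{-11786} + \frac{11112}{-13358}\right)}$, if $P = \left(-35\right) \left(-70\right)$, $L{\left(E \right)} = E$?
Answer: $\frac{193175675076}{213184708003} \approx 0.90614$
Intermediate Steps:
$P = 2450$
$G{\left(X \right)} = 4$ ($G{\left(X \right)} = \left(-2\right) \left(-2\right) = 4$)
$\frac{P + G{\left(78 \right)}}{2708 + \left(- \frac{11973}{-11786} + \frac{11112}{-13358}\right)} = \frac{2450 + 4}{2708 + \left(- \frac{11973}{-11786} + \frac{11112}{-13358}\right)} = \frac{2454}{2708 + \left(\left(-11973\right) \left(- \frac{1}{11786}\right) + 11112 \left(- \frac{1}{13358}\right)\right)} = \frac{2454}{2708 + \left(\frac{11973}{11786} - \frac{5556}{6679}\right)} = \frac{2454}{2708 + \frac{14484651}{78718694}} = \frac{2454}{\frac{213184708003}{78718694}} = 2454 \cdot \frac{78718694}{213184708003} = \frac{193175675076}{213184708003}$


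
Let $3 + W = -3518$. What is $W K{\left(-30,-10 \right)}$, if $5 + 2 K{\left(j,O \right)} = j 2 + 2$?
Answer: $\frac{221823}{2} \approx 1.1091 \cdot 10^{5}$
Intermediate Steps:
$W = -3521$ ($W = -3 - 3518 = -3521$)
$K{\left(j,O \right)} = - \frac{3}{2} + j$ ($K{\left(j,O \right)} = - \frac{5}{2} + \frac{j 2 + 2}{2} = - \frac{5}{2} + \frac{2 j + 2}{2} = - \frac{5}{2} + \frac{2 + 2 j}{2} = - \frac{5}{2} + \left(1 + j\right) = - \frac{3}{2} + j$)
$W K{\left(-30,-10 \right)} = - 3521 \left(- \frac{3}{2} - 30\right) = \left(-3521\right) \left(- \frac{63}{2}\right) = \frac{221823}{2}$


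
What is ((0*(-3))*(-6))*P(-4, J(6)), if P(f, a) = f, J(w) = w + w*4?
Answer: 0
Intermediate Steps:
J(w) = 5*w (J(w) = w + 4*w = 5*w)
((0*(-3))*(-6))*P(-4, J(6)) = ((0*(-3))*(-6))*(-4) = (0*(-6))*(-4) = 0*(-4) = 0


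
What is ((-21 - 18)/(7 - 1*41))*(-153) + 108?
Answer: -135/2 ≈ -67.500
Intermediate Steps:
((-21 - 18)/(7 - 1*41))*(-153) + 108 = -39/(7 - 41)*(-153) + 108 = -39/(-34)*(-153) + 108 = -39*(-1/34)*(-153) + 108 = (39/34)*(-153) + 108 = -351/2 + 108 = -135/2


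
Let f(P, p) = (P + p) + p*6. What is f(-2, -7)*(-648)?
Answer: 33048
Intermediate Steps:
f(P, p) = P + 7*p (f(P, p) = (P + p) + 6*p = P + 7*p)
f(-2, -7)*(-648) = (-2 + 7*(-7))*(-648) = (-2 - 49)*(-648) = -51*(-648) = 33048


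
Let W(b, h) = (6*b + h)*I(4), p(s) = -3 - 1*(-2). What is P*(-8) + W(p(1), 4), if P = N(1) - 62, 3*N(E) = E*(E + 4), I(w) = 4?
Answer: 1424/3 ≈ 474.67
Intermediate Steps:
p(s) = -1 (p(s) = -3 + 2 = -1)
N(E) = E*(4 + E)/3 (N(E) = (E*(E + 4))/3 = (E*(4 + E))/3 = E*(4 + E)/3)
P = -181/3 (P = (⅓)*1*(4 + 1) - 62 = (⅓)*1*5 - 62 = 5/3 - 62 = -181/3 ≈ -60.333)
W(b, h) = 4*h + 24*b (W(b, h) = (6*b + h)*4 = (h + 6*b)*4 = 4*h + 24*b)
P*(-8) + W(p(1), 4) = -181/3*(-8) + (4*4 + 24*(-1)) = 1448/3 + (16 - 24) = 1448/3 - 8 = 1424/3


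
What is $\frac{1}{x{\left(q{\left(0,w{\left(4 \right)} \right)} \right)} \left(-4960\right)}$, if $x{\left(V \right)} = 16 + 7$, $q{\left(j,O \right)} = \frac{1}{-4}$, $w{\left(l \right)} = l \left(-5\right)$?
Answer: $- \frac{1}{114080} \approx -8.7658 \cdot 10^{-6}$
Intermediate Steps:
$w{\left(l \right)} = - 5 l$
$q{\left(j,O \right)} = - \frac{1}{4}$
$x{\left(V \right)} = 23$
$\frac{1}{x{\left(q{\left(0,w{\left(4 \right)} \right)} \right)} \left(-4960\right)} = \frac{1}{23 \left(-4960\right)} = \frac{1}{-114080} = - \frac{1}{114080}$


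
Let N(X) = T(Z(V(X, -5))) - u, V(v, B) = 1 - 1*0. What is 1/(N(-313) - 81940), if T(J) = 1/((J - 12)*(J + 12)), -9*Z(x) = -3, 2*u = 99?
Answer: -2590/212352823 ≈ -1.2197e-5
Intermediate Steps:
u = 99/2 (u = (½)*99 = 99/2 ≈ 49.500)
V(v, B) = 1 (V(v, B) = 1 + 0 = 1)
Z(x) = ⅓ (Z(x) = -⅑*(-3) = ⅓)
T(J) = 1/((-12 + J)*(12 + J))
N(X) = -128223/2590 (N(X) = 1/(-144 + (⅓)²) - 1*99/2 = 1/(-144 + ⅑) - 99/2 = 1/(-1295/9) - 99/2 = -9/1295 - 99/2 = -128223/2590)
1/(N(-313) - 81940) = 1/(-128223/2590 - 81940) = 1/(-212352823/2590) = -2590/212352823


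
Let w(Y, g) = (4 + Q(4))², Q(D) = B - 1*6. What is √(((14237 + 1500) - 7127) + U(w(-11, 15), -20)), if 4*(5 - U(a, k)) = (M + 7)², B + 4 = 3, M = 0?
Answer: √34411/2 ≈ 92.751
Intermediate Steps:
B = -1 (B = -4 + 3 = -1)
Q(D) = -7 (Q(D) = -1 - 1*6 = -1 - 6 = -7)
w(Y, g) = 9 (w(Y, g) = (4 - 7)² = (-3)² = 9)
U(a, k) = -29/4 (U(a, k) = 5 - (0 + 7)²/4 = 5 - ¼*7² = 5 - ¼*49 = 5 - 49/4 = -29/4)
√(((14237 + 1500) - 7127) + U(w(-11, 15), -20)) = √(((14237 + 1500) - 7127) - 29/4) = √((15737 - 7127) - 29/4) = √(8610 - 29/4) = √(34411/4) = √34411/2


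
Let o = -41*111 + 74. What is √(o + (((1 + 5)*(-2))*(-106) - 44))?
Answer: 57*I ≈ 57.0*I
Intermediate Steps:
o = -4477 (o = -4551 + 74 = -4477)
√(o + (((1 + 5)*(-2))*(-106) - 44)) = √(-4477 + (((1 + 5)*(-2))*(-106) - 44)) = √(-4477 + ((6*(-2))*(-106) - 44)) = √(-4477 + (-12*(-106) - 44)) = √(-4477 + (1272 - 44)) = √(-4477 + 1228) = √(-3249) = 57*I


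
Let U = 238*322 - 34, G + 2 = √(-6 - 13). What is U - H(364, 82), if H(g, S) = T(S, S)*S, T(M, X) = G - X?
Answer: 83490 - 82*I*√19 ≈ 83490.0 - 357.43*I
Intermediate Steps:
G = -2 + I*√19 (G = -2 + √(-6 - 13) = -2 + √(-19) = -2 + I*√19 ≈ -2.0 + 4.3589*I)
U = 76602 (U = 76636 - 34 = 76602)
T(M, X) = -2 - X + I*√19 (T(M, X) = (-2 + I*√19) - X = -2 - X + I*√19)
H(g, S) = S*(-2 - S + I*√19) (H(g, S) = (-2 - S + I*√19)*S = S*(-2 - S + I*√19))
U - H(364, 82) = 76602 - 82*(-2 - 1*82 + I*√19) = 76602 - 82*(-2 - 82 + I*√19) = 76602 - 82*(-84 + I*√19) = 76602 - (-6888 + 82*I*√19) = 76602 + (6888 - 82*I*√19) = 83490 - 82*I*√19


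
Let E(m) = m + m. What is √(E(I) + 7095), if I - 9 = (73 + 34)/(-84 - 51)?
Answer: √14400615/45 ≈ 84.329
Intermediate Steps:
I = 1108/135 (I = 9 + (73 + 34)/(-84 - 51) = 9 + 107/(-135) = 9 + 107*(-1/135) = 9 - 107/135 = 1108/135 ≈ 8.2074)
E(m) = 2*m
√(E(I) + 7095) = √(2*(1108/135) + 7095) = √(2216/135 + 7095) = √(960041/135) = √14400615/45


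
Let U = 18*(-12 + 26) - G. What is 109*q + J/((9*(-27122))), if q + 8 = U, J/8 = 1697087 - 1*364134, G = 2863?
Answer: -34846781891/122049 ≈ -2.8551e+5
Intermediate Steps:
J = 10663624 (J = 8*(1697087 - 1*364134) = 8*(1697087 - 364134) = 8*1332953 = 10663624)
U = -2611 (U = 18*(-12 + 26) - 1*2863 = 18*14 - 2863 = 252 - 2863 = -2611)
q = -2619 (q = -8 - 2611 = -2619)
109*q + J/((9*(-27122))) = 109*(-2619) + 10663624/((9*(-27122))) = -285471 + 10663624/(-244098) = -285471 + 10663624*(-1/244098) = -285471 - 5331812/122049 = -34846781891/122049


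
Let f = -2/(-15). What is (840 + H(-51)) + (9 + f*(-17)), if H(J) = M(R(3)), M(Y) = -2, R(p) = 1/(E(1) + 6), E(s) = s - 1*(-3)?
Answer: 12671/15 ≈ 844.73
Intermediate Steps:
E(s) = 3 + s (E(s) = s + 3 = 3 + s)
R(p) = ⅒ (R(p) = 1/((3 + 1) + 6) = 1/(4 + 6) = 1/10 = ⅒)
f = 2/15 (f = -2*(-1/15) = 2/15 ≈ 0.13333)
H(J) = -2
(840 + H(-51)) + (9 + f*(-17)) = (840 - 2) + (9 + (2/15)*(-17)) = 838 + (9 - 34/15) = 838 + 101/15 = 12671/15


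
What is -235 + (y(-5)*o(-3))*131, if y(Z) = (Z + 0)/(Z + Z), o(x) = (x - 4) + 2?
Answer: -1125/2 ≈ -562.50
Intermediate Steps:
o(x) = -2 + x (o(x) = (-4 + x) + 2 = -2 + x)
y(Z) = ½ (y(Z) = Z/((2*Z)) = Z*(1/(2*Z)) = ½)
-235 + (y(-5)*o(-3))*131 = -235 + ((-2 - 3)/2)*131 = -235 + ((½)*(-5))*131 = -235 - 5/2*131 = -235 - 655/2 = -1125/2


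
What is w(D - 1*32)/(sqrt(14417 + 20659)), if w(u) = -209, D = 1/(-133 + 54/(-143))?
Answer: -209*sqrt(8769)/17538 ≈ -1.1159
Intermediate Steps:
D = -143/19073 (D = 1/(-133 + 54*(-1/143)) = 1/(-133 - 54/143) = 1/(-19073/143) = -143/19073 ≈ -0.0074975)
w(D - 1*32)/(sqrt(14417 + 20659)) = -209/sqrt(14417 + 20659) = -209*sqrt(8769)/17538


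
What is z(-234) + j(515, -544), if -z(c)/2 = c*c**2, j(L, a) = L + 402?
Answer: 25626725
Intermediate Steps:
j(L, a) = 402 + L
z(c) = -2*c**3 (z(c) = -2*c*c**2 = -2*c**3)
z(-234) + j(515, -544) = -2*(-234)**3 + (402 + 515) = -2*(-12812904) + 917 = 25625808 + 917 = 25626725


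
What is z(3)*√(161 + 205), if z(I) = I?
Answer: 3*√366 ≈ 57.393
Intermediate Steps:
z(3)*√(161 + 205) = 3*√(161 + 205) = 3*√366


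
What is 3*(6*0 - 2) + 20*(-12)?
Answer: -246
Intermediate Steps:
3*(6*0 - 2) + 20*(-12) = 3*(0 - 2) - 240 = 3*(-2) - 240 = -6 - 240 = -246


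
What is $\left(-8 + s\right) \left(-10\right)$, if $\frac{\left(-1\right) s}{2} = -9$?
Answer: $-100$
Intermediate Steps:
$s = 18$ ($s = \left(-2\right) \left(-9\right) = 18$)
$\left(-8 + s\right) \left(-10\right) = \left(-8 + 18\right) \left(-10\right) = 10 \left(-10\right) = -100$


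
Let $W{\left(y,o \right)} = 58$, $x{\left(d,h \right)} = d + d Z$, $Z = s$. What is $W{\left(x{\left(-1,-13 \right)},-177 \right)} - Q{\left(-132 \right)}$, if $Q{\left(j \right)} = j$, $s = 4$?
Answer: $190$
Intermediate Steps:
$Z = 4$
$x{\left(d,h \right)} = 5 d$ ($x{\left(d,h \right)} = d + d 4 = d + 4 d = 5 d$)
$W{\left(x{\left(-1,-13 \right)},-177 \right)} - Q{\left(-132 \right)} = 58 - -132 = 58 + 132 = 190$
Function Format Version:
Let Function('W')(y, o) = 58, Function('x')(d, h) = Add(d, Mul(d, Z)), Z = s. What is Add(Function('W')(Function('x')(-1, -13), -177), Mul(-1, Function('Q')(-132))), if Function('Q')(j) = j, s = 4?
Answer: 190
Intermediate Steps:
Z = 4
Function('x')(d, h) = Mul(5, d) (Function('x')(d, h) = Add(d, Mul(d, 4)) = Add(d, Mul(4, d)) = Mul(5, d))
Add(Function('W')(Function('x')(-1, -13), -177), Mul(-1, Function('Q')(-132))) = Add(58, Mul(-1, -132)) = Add(58, 132) = 190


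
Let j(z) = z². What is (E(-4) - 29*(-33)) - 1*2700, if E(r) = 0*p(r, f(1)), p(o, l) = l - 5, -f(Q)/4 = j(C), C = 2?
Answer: -1743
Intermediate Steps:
f(Q) = -16 (f(Q) = -4*2² = -4*4 = -16)
p(o, l) = -5 + l
E(r) = 0 (E(r) = 0*(-5 - 16) = 0*(-21) = 0)
(E(-4) - 29*(-33)) - 1*2700 = (0 - 29*(-33)) - 1*2700 = (0 + 957) - 2700 = 957 - 2700 = -1743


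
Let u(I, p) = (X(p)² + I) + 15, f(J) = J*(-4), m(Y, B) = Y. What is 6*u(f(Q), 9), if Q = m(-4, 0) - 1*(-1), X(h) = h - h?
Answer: 162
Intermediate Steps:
X(h) = 0
Q = -3 (Q = -4 - 1*(-1) = -4 + 1 = -3)
f(J) = -4*J
u(I, p) = 15 + I (u(I, p) = (0² + I) + 15 = (0 + I) + 15 = I + 15 = 15 + I)
6*u(f(Q), 9) = 6*(15 - 4*(-3)) = 6*(15 + 12) = 6*27 = 162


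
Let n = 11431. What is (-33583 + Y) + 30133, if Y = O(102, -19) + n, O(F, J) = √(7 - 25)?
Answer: 7981 + 3*I*√2 ≈ 7981.0 + 4.2426*I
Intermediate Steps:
O(F, J) = 3*I*√2 (O(F, J) = √(-18) = 3*I*√2)
Y = 11431 + 3*I*√2 (Y = 3*I*√2 + 11431 = 11431 + 3*I*√2 ≈ 11431.0 + 4.2426*I)
(-33583 + Y) + 30133 = (-33583 + (11431 + 3*I*√2)) + 30133 = (-22152 + 3*I*√2) + 30133 = 7981 + 3*I*√2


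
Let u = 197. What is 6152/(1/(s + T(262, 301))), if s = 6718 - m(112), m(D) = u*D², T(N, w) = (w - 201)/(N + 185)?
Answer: -6777098875600/447 ≈ -1.5161e+10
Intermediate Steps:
T(N, w) = (-201 + w)/(185 + N)
m(D) = 197*D²
s = -2464450 (s = 6718 - 197*112² = 6718 - 197*12544 = 6718 - 1*2471168 = 6718 - 2471168 = -2464450)
6152/(1/(s + T(262, 301))) = 6152/(1/(-2464450 + (-201 + 301)/(185 + 262))) = 6152/(1/(-2464450 + 100/447)) = 6152/(1/(-1101609050/447)) = 6152/(-447/1101609050) = 6152*(-1101609050/447) = -6777098875600/447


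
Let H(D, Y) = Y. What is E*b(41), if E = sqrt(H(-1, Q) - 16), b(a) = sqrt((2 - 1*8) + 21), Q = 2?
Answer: I*sqrt(210) ≈ 14.491*I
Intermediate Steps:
b(a) = sqrt(15) (b(a) = sqrt((2 - 8) + 21) = sqrt(-6 + 21) = sqrt(15))
E = I*sqrt(14) (E = sqrt(2 - 16) = sqrt(-14) = I*sqrt(14) ≈ 3.7417*I)
E*b(41) = (I*sqrt(14))*sqrt(15) = I*sqrt(210)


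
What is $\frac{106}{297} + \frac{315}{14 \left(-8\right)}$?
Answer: $- \frac{11669}{4752} \approx -2.4556$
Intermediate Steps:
$\frac{106}{297} + \frac{315}{14 \left(-8\right)} = 106 \cdot \frac{1}{297} + \frac{315}{-112} = \frac{106}{297} + 315 \left(- \frac{1}{112}\right) = \frac{106}{297} - \frac{45}{16} = - \frac{11669}{4752}$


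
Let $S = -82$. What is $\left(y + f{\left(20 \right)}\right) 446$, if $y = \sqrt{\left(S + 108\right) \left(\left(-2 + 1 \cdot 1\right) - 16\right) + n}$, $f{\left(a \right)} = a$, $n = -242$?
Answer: $8920 + 2676 i \sqrt{19} \approx 8920.0 + 11664.0 i$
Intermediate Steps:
$y = 6 i \sqrt{19}$ ($y = \sqrt{\left(-82 + 108\right) \left(\left(-2 + 1 \cdot 1\right) - 16\right) - 242} = \sqrt{26 \left(\left(-2 + 1\right) - 16\right) - 242} = \sqrt{26 \left(-1 - 16\right) - 242} = \sqrt{26 \left(-17\right) - 242} = \sqrt{-442 - 242} = \sqrt{-684} = 6 i \sqrt{19} \approx 26.153 i$)
$\left(y + f{\left(20 \right)}\right) 446 = \left(6 i \sqrt{19} + 20\right) 446 = \left(20 + 6 i \sqrt{19}\right) 446 = 8920 + 2676 i \sqrt{19}$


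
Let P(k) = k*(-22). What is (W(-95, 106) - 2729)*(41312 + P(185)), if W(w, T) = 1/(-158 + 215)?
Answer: -1931022528/19 ≈ -1.0163e+8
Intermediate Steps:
P(k) = -22*k
W(w, T) = 1/57
(W(-95, 106) - 2729)*(41312 + P(185)) = (1/57 - 2729)*(41312 - 22*185) = -155552*(41312 - 4070)/57 = -155552/57*37242 = -1931022528/19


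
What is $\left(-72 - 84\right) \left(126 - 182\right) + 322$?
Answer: $9058$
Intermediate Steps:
$\left(-72 - 84\right) \left(126 - 182\right) + 322 = \left(-156\right) \left(-56\right) + 322 = 8736 + 322 = 9058$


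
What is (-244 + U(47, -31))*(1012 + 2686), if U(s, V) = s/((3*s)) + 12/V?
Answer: -83933506/93 ≈ -9.0251e+5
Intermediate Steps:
U(s, V) = ⅓ + 12/V (U(s, V) = s*(1/(3*s)) + 12/V = ⅓ + 12/V)
(-244 + U(47, -31))*(1012 + 2686) = (-244 + (⅓)*(36 - 31)/(-31))*(1012 + 2686) = (-244 + (⅓)*(-1/31)*5)*3698 = (-244 - 5/93)*3698 = -22697/93*3698 = -83933506/93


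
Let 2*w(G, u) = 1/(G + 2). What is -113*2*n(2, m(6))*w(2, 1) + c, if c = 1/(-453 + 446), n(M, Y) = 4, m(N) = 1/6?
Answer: -792/7 ≈ -113.14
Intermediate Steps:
m(N) = ⅙
w(G, u) = 1/(2*(2 + G)) (w(G, u) = 1/(2*(G + 2)) = 1/(2*(2 + G)))
c = -⅐ (c = 1/(-7) = -⅐ ≈ -0.14286)
-113*2*n(2, m(6))*w(2, 1) + c = -113*2*4*1/(2*(2 + 2)) - ⅐ = -904*(½)/4 - ⅐ = -904*(½)*(¼) - ⅐ = -904/8 - ⅐ = -113*1 - ⅐ = -113 - ⅐ = -792/7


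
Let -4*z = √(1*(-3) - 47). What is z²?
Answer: -25/8 ≈ -3.1250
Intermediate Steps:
z = -5*I*√2/4 (z = -√(1*(-3) - 47)/4 = -√(-3 - 47)/4 = -5*I*√2/4 ≈ -1.7678*I)
z² = (-5*I*√2/4)² = -25/8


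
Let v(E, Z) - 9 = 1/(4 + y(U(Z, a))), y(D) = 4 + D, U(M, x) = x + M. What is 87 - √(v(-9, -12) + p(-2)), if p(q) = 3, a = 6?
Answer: 87 - 5*√2/2 ≈ 83.464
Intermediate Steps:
U(M, x) = M + x
v(E, Z) = 9 + 1/(14 + Z) (v(E, Z) = 9 + 1/(4 + (4 + (Z + 6))) = 9 + 1/(4 + (4 + (6 + Z))) = 9 + 1/(4 + (10 + Z)) = 9 + 1/(14 + Z))
87 - √(v(-9, -12) + p(-2)) = 87 - √((127 + 9*(-12))/(14 - 12) + 3) = 87 - √((127 - 108)/2 + 3) = 87 - √((½)*19 + 3) = 87 - √(19/2 + 3) = 87 - √(25/2) = 87 - 5*√2/2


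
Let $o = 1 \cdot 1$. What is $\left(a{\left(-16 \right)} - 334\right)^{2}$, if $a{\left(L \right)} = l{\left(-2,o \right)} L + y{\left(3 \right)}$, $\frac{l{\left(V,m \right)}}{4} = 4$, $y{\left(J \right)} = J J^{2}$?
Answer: $316969$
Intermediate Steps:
$o = 1$
$y{\left(J \right)} = J^{3}$
$l{\left(V,m \right)} = 16$ ($l{\left(V,m \right)} = 4 \cdot 4 = 16$)
$a{\left(L \right)} = 27 + 16 L$ ($a{\left(L \right)} = 16 L + 3^{3} = 16 L + 27 = 27 + 16 L$)
$\left(a{\left(-16 \right)} - 334\right)^{2} = \left(\left(27 + 16 \left(-16\right)\right) - 334\right)^{2} = \left(\left(27 - 256\right) - 334\right)^{2} = \left(-229 - 334\right)^{2} = \left(-563\right)^{2} = 316969$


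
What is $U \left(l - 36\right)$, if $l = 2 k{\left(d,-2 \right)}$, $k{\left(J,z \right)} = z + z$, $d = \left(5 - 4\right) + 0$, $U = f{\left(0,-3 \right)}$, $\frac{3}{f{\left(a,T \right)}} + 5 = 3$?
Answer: $66$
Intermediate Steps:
$f{\left(a,T \right)} = - \frac{3}{2}$ ($f{\left(a,T \right)} = \frac{3}{-5 + 3} = \frac{3}{-2} = 3 \left(- \frac{1}{2}\right) = - \frac{3}{2}$)
$U = - \frac{3}{2} \approx -1.5$
$d = 1$ ($d = 1 + 0 = 1$)
$k{\left(J,z \right)} = 2 z$
$l = -8$ ($l = 2 \cdot 2 \left(-2\right) = 2 \left(-4\right) = -8$)
$U \left(l - 36\right) = - \frac{3 \left(-8 - 36\right)}{2} = \left(- \frac{3}{2}\right) \left(-44\right) = 66$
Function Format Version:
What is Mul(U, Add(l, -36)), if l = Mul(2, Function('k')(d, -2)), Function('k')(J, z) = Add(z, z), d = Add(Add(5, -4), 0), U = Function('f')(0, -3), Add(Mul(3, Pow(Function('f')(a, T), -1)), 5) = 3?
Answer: 66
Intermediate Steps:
Function('f')(a, T) = Rational(-3, 2) (Function('f')(a, T) = Mul(3, Pow(Add(-5, 3), -1)) = Mul(3, Pow(-2, -1)) = Mul(3, Rational(-1, 2)) = Rational(-3, 2))
U = Rational(-3, 2) ≈ -1.5000
d = 1 (d = Add(1, 0) = 1)
Function('k')(J, z) = Mul(2, z)
l = -8 (l = Mul(2, Mul(2, -2)) = Mul(2, -4) = -8)
Mul(U, Add(l, -36)) = Mul(Rational(-3, 2), Add(-8, -36)) = Mul(Rational(-3, 2), -44) = 66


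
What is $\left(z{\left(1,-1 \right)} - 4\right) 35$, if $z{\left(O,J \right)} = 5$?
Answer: $35$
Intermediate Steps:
$\left(z{\left(1,-1 \right)} - 4\right) 35 = \left(5 - 4\right) 35 = 1 \cdot 35 = 35$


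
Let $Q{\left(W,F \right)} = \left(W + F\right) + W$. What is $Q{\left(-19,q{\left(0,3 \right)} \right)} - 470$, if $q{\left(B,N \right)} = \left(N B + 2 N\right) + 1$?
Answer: $-501$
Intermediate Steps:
$q{\left(B,N \right)} = 1 + 2 N + B N$ ($q{\left(B,N \right)} = \left(B N + 2 N\right) + 1 = \left(2 N + B N\right) + 1 = 1 + 2 N + B N$)
$Q{\left(W,F \right)} = F + 2 W$ ($Q{\left(W,F \right)} = \left(F + W\right) + W = F + 2 W$)
$Q{\left(-19,q{\left(0,3 \right)} \right)} - 470 = \left(\left(1 + 2 \cdot 3 + 0 \cdot 3\right) + 2 \left(-19\right)\right) - 470 = \left(\left(1 + 6 + 0\right) - 38\right) - 470 = \left(7 - 38\right) - 470 = -31 - 470 = -501$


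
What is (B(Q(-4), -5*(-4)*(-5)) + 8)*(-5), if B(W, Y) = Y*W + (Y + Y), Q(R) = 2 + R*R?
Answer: 9960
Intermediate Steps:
Q(R) = 2 + R²
B(W, Y) = 2*Y + W*Y (B(W, Y) = W*Y + 2*Y = 2*Y + W*Y)
(B(Q(-4), -5*(-4)*(-5)) + 8)*(-5) = ((-5*(-4)*(-5))*(2 + (2 + (-4)²)) + 8)*(-5) = ((20*(-5))*(2 + (2 + 16)) + 8)*(-5) = (-100*(2 + 18) + 8)*(-5) = (-100*20 + 8)*(-5) = (-2000 + 8)*(-5) = -1992*(-5) = 9960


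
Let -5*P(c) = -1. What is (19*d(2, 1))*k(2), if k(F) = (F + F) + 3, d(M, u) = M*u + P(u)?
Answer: 1463/5 ≈ 292.60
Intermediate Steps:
P(c) = 1/5 (P(c) = -1/5*(-1) = 1/5)
d(M, u) = 1/5 + M*u (d(M, u) = M*u + 1/5 = 1/5 + M*u)
k(F) = 3 + 2*F (k(F) = 2*F + 3 = 3 + 2*F)
(19*d(2, 1))*k(2) = (19*(1/5 + 2*1))*(3 + 2*2) = (19*(1/5 + 2))*(3 + 4) = (19*(11/5))*7 = (209/5)*7 = 1463/5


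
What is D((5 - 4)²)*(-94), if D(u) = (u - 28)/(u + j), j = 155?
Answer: 423/26 ≈ 16.269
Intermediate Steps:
D(u) = (-28 + u)/(155 + u) (D(u) = (u - 28)/(u + 155) = (-28 + u)/(155 + u))
D((5 - 4)²)*(-94) = ((-28 + (5 - 4)²)/(155 + (5 - 4)²))*(-94) = ((-28 + 1²)/(155 + 1²))*(-94) = ((-28 + 1)/(155 + 1))*(-94) = (-27/156)*(-94) = ((1/156)*(-27))*(-94) = -9/52*(-94) = 423/26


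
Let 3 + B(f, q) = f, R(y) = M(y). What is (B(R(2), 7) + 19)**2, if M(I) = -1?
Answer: 225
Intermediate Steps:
R(y) = -1
B(f, q) = -3 + f
(B(R(2), 7) + 19)**2 = ((-3 - 1) + 19)**2 = (-4 + 19)**2 = 15**2 = 225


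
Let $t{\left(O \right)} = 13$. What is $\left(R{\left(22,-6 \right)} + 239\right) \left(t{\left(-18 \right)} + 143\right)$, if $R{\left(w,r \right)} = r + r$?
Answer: $35412$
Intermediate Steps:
$R{\left(w,r \right)} = 2 r$
$\left(R{\left(22,-6 \right)} + 239\right) \left(t{\left(-18 \right)} + 143\right) = \left(2 \left(-6\right) + 239\right) \left(13 + 143\right) = \left(-12 + 239\right) 156 = 227 \cdot 156 = 35412$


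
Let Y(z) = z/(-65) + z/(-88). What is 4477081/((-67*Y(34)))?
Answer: 12804451660/174267 ≈ 73476.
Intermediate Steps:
Y(z) = -153*z/5720 (Y(z) = z*(-1/65) + z*(-1/88) = -z/65 - z/88 = -153*z/5720)
4477081/((-67*Y(34))) = 4477081/((-(-10251)*34/5720)) = 4477081/((-67*(-2601/2860))) = 4477081/(174267/2860) = 4477081*(2860/174267) = 12804451660/174267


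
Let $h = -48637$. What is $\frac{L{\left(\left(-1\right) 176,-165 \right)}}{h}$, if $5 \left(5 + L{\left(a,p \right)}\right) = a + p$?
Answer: $\frac{366}{243185} \approx 0.001505$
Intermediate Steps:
$L{\left(a,p \right)} = -5 + \frac{a}{5} + \frac{p}{5}$ ($L{\left(a,p \right)} = -5 + \frac{a + p}{5} = -5 + \left(\frac{a}{5} + \frac{p}{5}\right) = -5 + \frac{a}{5} + \frac{p}{5}$)
$\frac{L{\left(\left(-1\right) 176,-165 \right)}}{h} = \frac{-5 + \frac{\left(-1\right) 176}{5} + \frac{1}{5} \left(-165\right)}{-48637} = \left(-5 + \frac{1}{5} \left(-176\right) - 33\right) \left(- \frac{1}{48637}\right) = \left(-5 - \frac{176}{5} - 33\right) \left(- \frac{1}{48637}\right) = \left(- \frac{366}{5}\right) \left(- \frac{1}{48637}\right) = \frac{366}{243185}$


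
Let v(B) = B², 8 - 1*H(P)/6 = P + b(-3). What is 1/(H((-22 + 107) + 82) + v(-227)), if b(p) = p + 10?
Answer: 1/50533 ≈ 1.9789e-5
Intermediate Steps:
b(p) = 10 + p
H(P) = 6 - 6*P (H(P) = 48 - 6*(P + (10 - 3)) = 48 - 6*(P + 7) = 48 - 6*(7 + P) = 48 + (-42 - 6*P) = 6 - 6*P)
1/(H((-22 + 107) + 82) + v(-227)) = 1/((6 - 6*((-22 + 107) + 82)) + (-227)²) = 1/((6 - 6*(85 + 82)) + 51529) = 1/((6 - 6*167) + 51529) = 1/((6 - 1002) + 51529) = 1/(-996 + 51529) = 1/50533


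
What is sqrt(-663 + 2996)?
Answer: sqrt(2333) ≈ 48.301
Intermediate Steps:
sqrt(-663 + 2996) = sqrt(2333)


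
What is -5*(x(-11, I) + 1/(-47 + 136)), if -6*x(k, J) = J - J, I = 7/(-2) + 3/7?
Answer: -5/89 ≈ -0.056180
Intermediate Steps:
I = -43/14 (I = 7*(-½) + 3*(⅐) = -7/2 + 3/7 = -43/14 ≈ -3.0714)
x(k, J) = 0 (x(k, J) = -(J - J)/6 = -⅙*0 = 0)
-5*(x(-11, I) + 1/(-47 + 136)) = -5*(0 + 1/(-47 + 136)) = -5*(0 + 1/89) = -5*1/89 = -5/89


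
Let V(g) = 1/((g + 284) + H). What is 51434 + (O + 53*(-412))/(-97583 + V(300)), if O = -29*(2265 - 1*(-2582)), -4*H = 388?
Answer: 2444372955593/47522920 ≈ 51436.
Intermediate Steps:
H = -97 (H = -¼*388 = -97)
V(g) = 1/(187 + g) (V(g) = 1/((g + 284) - 97) = 1/((284 + g) - 97) = 1/(187 + g))
O = -140563 (O = -29*(2265 + 2582) = -29*4847 = -140563)
51434 + (O + 53*(-412))/(-97583 + V(300)) = 51434 + (-140563 + 53*(-412))/(-97583 + 1/(187 + 300)) = 51434 + (-140563 - 21836)/(-97583 + 1/487) = 51434 - 162399/(-97583 + 1/487) = 51434 - 162399/(-47522920/487) = 51434 - 162399*(-487/47522920) = 51434 + 79088313/47522920 = 2444372955593/47522920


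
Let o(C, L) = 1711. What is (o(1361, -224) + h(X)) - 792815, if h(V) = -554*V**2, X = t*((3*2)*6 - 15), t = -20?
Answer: -98516704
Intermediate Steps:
X = -420 (X = -20*((3*2)*6 - 15) = -20*(6*6 - 15) = -20*(36 - 15) = -20*21 = -420)
(o(1361, -224) + h(X)) - 792815 = (1711 - 554*(-420)**2) - 792815 = (1711 - 554*176400) - 792815 = (1711 - 97725600) - 792815 = -97723889 - 792815 = -98516704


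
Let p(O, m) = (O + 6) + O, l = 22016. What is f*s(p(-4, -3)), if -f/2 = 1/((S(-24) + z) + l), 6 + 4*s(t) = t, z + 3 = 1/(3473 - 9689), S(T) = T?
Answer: 24864/136683623 ≈ 0.00018191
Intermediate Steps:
z = -18649/6216 (z = -3 + 1/(3473 - 9689) = -3 + 1/(-6216) = -3 - 1/6216 = -18649/6216 ≈ -3.0002)
p(O, m) = 6 + 2*O (p(O, m) = (6 + O) + O = 6 + 2*O)
s(t) = -3/2 + t/4
f = -12432/136683623 (f = -2/((-24 - 18649/6216) + 22016) = -2/(-167833/6216 + 22016) = -2/136683623/6216 = -2*6216/136683623 = -12432/136683623 ≈ -9.0955e-5)
f*s(p(-4, -3)) = -12432*(-3/2 + (6 + 2*(-4))/4)/136683623 = -12432*(-3/2 + (6 - 8)/4)/136683623 = -12432*(-3/2 + (¼)*(-2))/136683623 = -12432*(-3/2 - ½)/136683623 = -12432/136683623*(-2) = 24864/136683623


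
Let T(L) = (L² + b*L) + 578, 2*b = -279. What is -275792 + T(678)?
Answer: 89889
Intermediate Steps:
b = -279/2 (b = (½)*(-279) = -279/2 ≈ -139.50)
T(L) = 578 + L² - 279*L/2 (T(L) = (L² - 279*L/2) + 578 = 578 + L² - 279*L/2)
-275792 + T(678) = -275792 + (578 + 678² - 279/2*678) = -275792 + (578 + 459684 - 94581) = -275792 + 365681 = 89889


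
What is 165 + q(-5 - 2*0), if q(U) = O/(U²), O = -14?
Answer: 4111/25 ≈ 164.44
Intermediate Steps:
q(U) = -14/U²
165 + q(-5 - 2*0) = 165 - 14/(-5 - 2*0)² = 165 - 14/(-5 + 0)² = 165 - 14/(-5)² = 165 - 14*1/25 = 165 - 14/25 = 4111/25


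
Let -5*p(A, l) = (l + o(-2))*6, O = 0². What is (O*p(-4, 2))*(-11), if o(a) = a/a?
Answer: 0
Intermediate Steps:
o(a) = 1
O = 0
p(A, l) = -6/5 - 6*l/5 (p(A, l) = -(l + 1)*6/5 = -(1 + l)*6/5 = -(6 + 6*l)/5 = -6/5 - 6*l/5)
(O*p(-4, 2))*(-11) = (0*(-6/5 - 6/5*2))*(-11) = (0*(-6/5 - 12/5))*(-11) = (0*(-18/5))*(-11) = 0*(-11) = 0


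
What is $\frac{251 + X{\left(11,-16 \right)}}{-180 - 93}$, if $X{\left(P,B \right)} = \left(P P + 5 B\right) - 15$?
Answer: $- \frac{277}{273} \approx -1.0147$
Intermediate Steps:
$X{\left(P,B \right)} = -15 + P^{2} + 5 B$ ($X{\left(P,B \right)} = \left(P^{2} + 5 B\right) - 15 = -15 + P^{2} + 5 B$)
$\frac{251 + X{\left(11,-16 \right)}}{-180 - 93} = \frac{251 + \left(-15 + 11^{2} + 5 \left(-16\right)\right)}{-180 - 93} = \frac{251 - -26}{-273} = \left(251 + 26\right) \left(- \frac{1}{273}\right) = 277 \left(- \frac{1}{273}\right) = - \frac{277}{273}$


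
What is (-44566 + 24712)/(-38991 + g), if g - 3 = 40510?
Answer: -9927/761 ≈ -13.045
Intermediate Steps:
g = 40513 (g = 3 + 40510 = 40513)
(-44566 + 24712)/(-38991 + g) = (-44566 + 24712)/(-38991 + 40513) = -19854/1522 = -19854*1/1522 = -9927/761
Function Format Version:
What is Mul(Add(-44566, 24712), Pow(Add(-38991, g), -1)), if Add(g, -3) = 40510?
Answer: Rational(-9927, 761) ≈ -13.045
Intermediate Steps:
g = 40513 (g = Add(3, 40510) = 40513)
Mul(Add(-44566, 24712), Pow(Add(-38991, g), -1)) = Mul(Add(-44566, 24712), Pow(Add(-38991, 40513), -1)) = Mul(-19854, Pow(1522, -1)) = Mul(-19854, Rational(1, 1522)) = Rational(-9927, 761)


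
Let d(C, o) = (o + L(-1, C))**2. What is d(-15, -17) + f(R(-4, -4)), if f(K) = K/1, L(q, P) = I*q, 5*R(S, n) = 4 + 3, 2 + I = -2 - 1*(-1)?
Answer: 987/5 ≈ 197.40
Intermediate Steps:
I = -3 (I = -2 + (-2 - 1*(-1)) = -2 + (-2 + 1) = -2 - 1 = -3)
R(S, n) = 7/5 (R(S, n) = (4 + 3)/5 = (1/5)*7 = 7/5)
L(q, P) = -3*q
d(C, o) = (3 + o)**2 (d(C, o) = (o - 3*(-1))**2 = (o + 3)**2 = (3 + o)**2)
f(K) = K (f(K) = K*1 = K)
d(-15, -17) + f(R(-4, -4)) = (3 - 17)**2 + 7/5 = (-14)**2 + 7/5 = 196 + 7/5 = 987/5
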